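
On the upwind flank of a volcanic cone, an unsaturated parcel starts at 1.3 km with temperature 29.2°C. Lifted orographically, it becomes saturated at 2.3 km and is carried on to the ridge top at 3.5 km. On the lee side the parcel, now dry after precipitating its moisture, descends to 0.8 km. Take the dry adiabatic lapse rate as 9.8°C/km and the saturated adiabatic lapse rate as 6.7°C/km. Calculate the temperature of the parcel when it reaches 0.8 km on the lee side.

From 1300 m to 2300 m (dry): cools by 9.8 × 1 = 9.8°C, giving 19.4°C.
From 2300 m to 3500 m (saturated): cools by 6.7 × 1.2 = 8.04°C, giving 11.36°C.
From 3500 m to 800 m (dry descent): warms by 9.8 × 2.7 = 26.46°C, giving 37.82°C.

37.82°C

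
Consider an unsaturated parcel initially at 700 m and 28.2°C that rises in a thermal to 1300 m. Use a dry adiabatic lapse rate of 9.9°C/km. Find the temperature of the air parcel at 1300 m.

22.26°C

700 → 1300 m (dry adiabatic, 9.9°C/km): ΔT = -9.9 × 0.6 = -5.94°C → T = 22.26°C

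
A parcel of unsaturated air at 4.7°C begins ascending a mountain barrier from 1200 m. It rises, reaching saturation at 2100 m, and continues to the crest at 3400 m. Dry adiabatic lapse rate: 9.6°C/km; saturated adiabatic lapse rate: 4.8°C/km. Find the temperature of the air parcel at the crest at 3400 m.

-10.18°C

1200 → 2100 m (dry, 9.6°C/km): ΔT = -9.6 × 0.9 = -8.64°C → T = -3.94°C
2100 → 3400 m (saturated, 4.8°C/km): ΔT = -4.8 × 1.3 = -6.24°C → T = -10.18°C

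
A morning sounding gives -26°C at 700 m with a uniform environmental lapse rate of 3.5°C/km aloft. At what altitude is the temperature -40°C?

Height above start = (-26 − (-40)) / 3.5 = 4 km
Altitude = 700 m + 4000 m = 4700 m

4700 m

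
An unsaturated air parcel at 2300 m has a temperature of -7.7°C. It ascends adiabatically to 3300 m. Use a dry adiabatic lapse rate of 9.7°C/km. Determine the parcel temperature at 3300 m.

2300 → 3300 m (dry adiabatic, 9.7°C/km): ΔT = -9.7 × 1 = -9.7°C → T = -17.4°C

-17.4°C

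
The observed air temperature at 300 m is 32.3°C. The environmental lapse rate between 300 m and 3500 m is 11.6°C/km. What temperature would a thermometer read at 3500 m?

From 300 m to 3500 m (environmental): cools by 11.6 × 3.2 = 37.12°C, giving -4.82°C.

-4.82°C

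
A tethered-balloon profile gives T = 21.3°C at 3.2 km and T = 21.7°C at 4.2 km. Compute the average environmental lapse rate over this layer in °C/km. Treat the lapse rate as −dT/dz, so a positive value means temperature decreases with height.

-0.4°C/km

Γ = −ΔT/Δz = (21.3 − 21.7) / (4200 − 3200) m
  = -0.4°C / 1 km = -0.4°C/km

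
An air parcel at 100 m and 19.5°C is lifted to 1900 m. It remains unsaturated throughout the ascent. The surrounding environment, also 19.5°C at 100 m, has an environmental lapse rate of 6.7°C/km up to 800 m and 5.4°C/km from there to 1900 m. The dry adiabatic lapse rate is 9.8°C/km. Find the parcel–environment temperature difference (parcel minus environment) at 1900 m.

-7.01°C (parcel cooler than environment)

Parcel:
  100–1900 m, dry: Δz = 1.8 km ⇒ ΔT = -17.64°C; T = 1.86°C
Environment:
  100–800 m, environment, lower layer: Δz = 0.7 km ⇒ ΔT = -4.69°C; T = 14.81°C
  800–1900 m, environment, upper layer: Δz = 1.1 km ⇒ ΔT = -5.94°C; T = 8.87°C
T_parcel − T_env = 1.86 − 8.87 = -7.01°C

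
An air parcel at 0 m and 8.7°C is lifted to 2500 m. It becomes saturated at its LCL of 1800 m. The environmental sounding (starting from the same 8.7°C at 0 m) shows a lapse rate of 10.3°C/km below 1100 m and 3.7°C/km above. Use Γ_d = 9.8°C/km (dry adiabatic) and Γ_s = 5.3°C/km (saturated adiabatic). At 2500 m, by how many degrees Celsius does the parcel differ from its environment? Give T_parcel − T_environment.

-4.84°C (parcel cooler than environment)

Parcel:
  0–1800 m, dry: Δz = 1.8 km ⇒ ΔT = -17.64°C; T = -8.94°C
  1800–2500 m, saturated: Δz = 0.7 km ⇒ ΔT = -3.71°C; T = -12.65°C
Environment:
  0–1100 m, environment, lower layer: Δz = 1.1 km ⇒ ΔT = -11.33°C; T = -2.63°C
  1100–2500 m, environment, upper layer: Δz = 1.4 km ⇒ ΔT = -5.18°C; T = -7.81°C
T_parcel − T_env = -12.65 − (-7.81) = -4.84°C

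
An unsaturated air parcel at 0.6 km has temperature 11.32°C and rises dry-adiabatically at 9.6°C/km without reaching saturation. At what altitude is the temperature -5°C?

2.3 km

Height above start = (11.32 − (-5)) / 9.6 = 1.7 km
Altitude = 600 m + 1700 m = 2300 m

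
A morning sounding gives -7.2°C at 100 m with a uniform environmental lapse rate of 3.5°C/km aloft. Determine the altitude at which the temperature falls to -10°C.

Height above start = (-7.2 − (-10)) / 3.5 = 0.8 km
Altitude = 100 m + 800 m = 900 m

900 m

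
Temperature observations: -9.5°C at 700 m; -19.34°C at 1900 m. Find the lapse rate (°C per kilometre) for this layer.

Γ = −ΔT/Δz = (-9.5 − (-19.34)) / (1900 − 700) m
  = 9.84°C / 1.2 km = 8.2°C/km

8.2°C/km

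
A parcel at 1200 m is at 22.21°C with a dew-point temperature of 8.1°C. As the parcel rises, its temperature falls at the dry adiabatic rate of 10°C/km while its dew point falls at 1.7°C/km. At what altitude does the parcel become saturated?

2900 m

T and T_d converge at 10 − 1.7 = 8.3°C per km
Height above start = (22.21 − 8.1) / 8.3 = 1.7 km
LCL altitude = 1200 m + 1700 m = 2900 m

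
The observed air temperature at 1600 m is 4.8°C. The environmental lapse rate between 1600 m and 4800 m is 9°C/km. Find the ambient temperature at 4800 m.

1600–4800 m, environmental: Δz = 3.2 km ⇒ ΔT = -28.8°C; T = -24°C

-24°C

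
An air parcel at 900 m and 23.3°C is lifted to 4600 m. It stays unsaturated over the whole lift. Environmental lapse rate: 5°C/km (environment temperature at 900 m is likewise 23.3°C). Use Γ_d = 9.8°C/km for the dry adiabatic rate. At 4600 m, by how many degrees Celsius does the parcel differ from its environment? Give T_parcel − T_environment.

-17.76°C (parcel cooler than environment)

Parcel:
  Dry to 4600 m: -9.8 × 3.7 km = -36.26°C, so T = -12.96°C.
Environment:
  Environment to 4600 m: -5 × 3.7 km = -18.5°C, so T = 4.8°C.
T_parcel − T_env = -12.96 − 4.8 = -17.76°C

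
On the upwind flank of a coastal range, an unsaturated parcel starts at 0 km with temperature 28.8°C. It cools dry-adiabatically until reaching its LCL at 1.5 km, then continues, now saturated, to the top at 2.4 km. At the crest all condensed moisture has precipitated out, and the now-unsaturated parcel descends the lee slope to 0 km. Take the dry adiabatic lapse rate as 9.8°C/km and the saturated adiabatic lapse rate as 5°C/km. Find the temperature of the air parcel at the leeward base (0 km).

33.12°C

0–1500 m, dry: Δz = 1.5 km ⇒ ΔT = -14.7°C; T = 14.1°C
1500–2400 m, saturated: Δz = 0.9 km ⇒ ΔT = -4.5°C; T = 9.6°C
2400–0 m, dry descent: Δz = 2.4 km ⇒ ΔT = +23.52°C; T = 33.12°C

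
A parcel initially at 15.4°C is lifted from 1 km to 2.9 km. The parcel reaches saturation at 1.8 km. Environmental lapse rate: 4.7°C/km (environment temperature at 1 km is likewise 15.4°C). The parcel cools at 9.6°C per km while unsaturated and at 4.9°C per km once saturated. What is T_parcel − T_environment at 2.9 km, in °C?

-4.14°C (parcel cooler than environment)

Parcel:
  1000–1800 m, dry: Δz = 0.8 km ⇒ ΔT = -7.68°C; T = 7.72°C
  1800–2900 m, saturated: Δz = 1.1 km ⇒ ΔT = -5.39°C; T = 2.33°C
Environment:
  1000–2900 m, environment: Δz = 1.9 km ⇒ ΔT = -8.93°C; T = 6.47°C
T_parcel − T_env = 2.33 − 6.47 = -4.14°C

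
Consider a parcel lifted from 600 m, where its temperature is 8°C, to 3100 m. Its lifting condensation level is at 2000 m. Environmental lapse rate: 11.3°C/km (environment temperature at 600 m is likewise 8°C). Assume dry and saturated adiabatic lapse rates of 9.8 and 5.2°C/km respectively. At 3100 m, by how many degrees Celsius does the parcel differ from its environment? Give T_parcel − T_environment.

Parcel:
  From 600 m to 2000 m (dry): cools by 9.8 × 1.4 = 13.72°C, giving -5.72°C.
  From 2000 m to 3100 m (saturated): cools by 5.2 × 1.1 = 5.72°C, giving -11.44°C.
Environment:
  From 600 m to 3100 m (environment): cools by 11.3 × 2.5 = 28.25°C, giving -20.25°C.
T_parcel − T_env = -11.44 − (-20.25) = +8.81°C

+8.81°C (parcel warmer than environment)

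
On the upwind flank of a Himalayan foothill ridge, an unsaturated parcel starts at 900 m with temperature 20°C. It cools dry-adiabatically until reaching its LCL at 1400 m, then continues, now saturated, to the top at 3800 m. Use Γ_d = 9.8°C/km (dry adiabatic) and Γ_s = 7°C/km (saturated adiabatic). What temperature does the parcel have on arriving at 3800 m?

Dry to 1400 m: -9.8 × 0.5 km = -4.9°C, so T = 15.1°C.
Saturated to 3800 m: -7 × 2.4 km = -16.8°C, so T = -1.7°C.

-1.7°C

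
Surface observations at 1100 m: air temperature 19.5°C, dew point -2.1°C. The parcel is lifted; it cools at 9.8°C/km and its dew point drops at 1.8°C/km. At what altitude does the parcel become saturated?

3800 m

T and T_d converge at 9.8 − 1.8 = 8°C per km
Height above start = (19.5 − (-2.1)) / 8 = 2.7 km
LCL altitude = 1100 m + 2700 m = 3800 m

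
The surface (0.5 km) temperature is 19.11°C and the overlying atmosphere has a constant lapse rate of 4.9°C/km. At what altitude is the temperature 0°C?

Height above start = (19.11 − 0) / 4.9 = 3.9 km
Altitude = 500 m + 3900 m = 4400 m

4.4 km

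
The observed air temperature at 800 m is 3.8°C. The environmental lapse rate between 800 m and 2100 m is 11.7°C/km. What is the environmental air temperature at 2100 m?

-11.41°C

800–2100 m, environmental: Δz = 1.3 km ⇒ ΔT = -15.21°C; T = -11.41°C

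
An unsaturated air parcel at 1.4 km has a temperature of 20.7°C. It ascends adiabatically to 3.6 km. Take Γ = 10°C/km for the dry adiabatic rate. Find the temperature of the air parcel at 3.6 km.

1400 → 3600 m (dry adiabatic, 10°C/km): ΔT = -10 × 2.2 = -22°C → T = -1.3°C

-1.3°C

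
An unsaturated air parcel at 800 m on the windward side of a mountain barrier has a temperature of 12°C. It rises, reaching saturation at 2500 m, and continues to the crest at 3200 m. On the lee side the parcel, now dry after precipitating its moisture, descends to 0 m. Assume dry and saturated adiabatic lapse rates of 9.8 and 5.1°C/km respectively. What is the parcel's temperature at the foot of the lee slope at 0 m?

800–2500 m, dry: Δz = 1.7 km ⇒ ΔT = -16.66°C; T = -4.66°C
2500–3200 m, saturated: Δz = 0.7 km ⇒ ΔT = -3.57°C; T = -8.23°C
3200–0 m, dry descent: Δz = 3.2 km ⇒ ΔT = +31.36°C; T = 23.13°C

23.13°C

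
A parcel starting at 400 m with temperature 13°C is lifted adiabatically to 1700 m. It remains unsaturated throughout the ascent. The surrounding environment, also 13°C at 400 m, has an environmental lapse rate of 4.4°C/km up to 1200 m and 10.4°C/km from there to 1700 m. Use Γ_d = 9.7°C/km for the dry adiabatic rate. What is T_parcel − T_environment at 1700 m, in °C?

Parcel:
  From 400 m to 1700 m (dry): cools by 9.7 × 1.3 = 12.61°C, giving 0.39°C.
Environment:
  From 400 m to 1200 m (environment, lower layer): cools by 4.4 × 0.8 = 3.52°C, giving 9.48°C.
  From 1200 m to 1700 m (environment, upper layer): cools by 10.4 × 0.5 = 5.2°C, giving 4.28°C.
T_parcel − T_env = 0.39 − 4.28 = -3.89°C

-3.89°C (parcel cooler than environment)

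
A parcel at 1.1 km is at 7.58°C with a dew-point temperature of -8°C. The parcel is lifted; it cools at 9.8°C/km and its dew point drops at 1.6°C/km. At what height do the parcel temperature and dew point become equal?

T and T_d converge at 9.8 − 1.6 = 8.2°C per km
Height above start = (7.58 − (-8)) / 8.2 = 1.9 km
LCL altitude = 1100 m + 1900 m = 3000 m

3 km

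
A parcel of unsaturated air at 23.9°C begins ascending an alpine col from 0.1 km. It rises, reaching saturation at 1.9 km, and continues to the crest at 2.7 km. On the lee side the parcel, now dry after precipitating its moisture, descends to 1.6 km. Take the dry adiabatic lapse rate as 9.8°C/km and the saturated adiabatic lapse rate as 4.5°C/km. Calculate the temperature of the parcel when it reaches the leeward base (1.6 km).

13.44°C

From 100 m to 1900 m (dry): cools by 9.8 × 1.8 = 17.64°C, giving 6.26°C.
From 1900 m to 2700 m (saturated): cools by 4.5 × 0.8 = 3.6°C, giving 2.66°C.
From 2700 m to 1600 m (dry descent): warms by 9.8 × 1.1 = 10.78°C, giving 13.44°C.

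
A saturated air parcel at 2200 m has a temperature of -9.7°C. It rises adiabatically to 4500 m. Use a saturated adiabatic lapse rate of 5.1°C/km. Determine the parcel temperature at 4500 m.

From 2200 m to 4500 m (saturated adiabatic): cools by 5.1 × 2.3 = 11.73°C, giving -21.43°C.

-21.43°C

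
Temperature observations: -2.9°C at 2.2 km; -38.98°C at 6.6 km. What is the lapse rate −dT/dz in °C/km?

Γ = −ΔT/Δz = (-2.9 − (-38.98)) / (6600 − 2200) m
  = 36.08°C / 4.4 km = 8.2°C/km

8.2°C/km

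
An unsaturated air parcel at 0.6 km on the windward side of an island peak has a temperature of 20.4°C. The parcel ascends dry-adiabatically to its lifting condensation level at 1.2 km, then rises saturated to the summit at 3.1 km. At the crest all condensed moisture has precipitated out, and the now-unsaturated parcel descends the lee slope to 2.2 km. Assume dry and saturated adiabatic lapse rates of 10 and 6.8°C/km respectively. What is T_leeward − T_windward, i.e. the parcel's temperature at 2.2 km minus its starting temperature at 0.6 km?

-9.92°C

From 600 m to 1200 m (dry): cools by 10 × 0.6 = 6°C, giving 14.4°C.
From 1200 m to 3100 m (saturated): cools by 6.8 × 1.9 = 12.92°C, giving 1.48°C.
From 3100 m to 2200 m (dry descent): warms by 10 × 0.9 = 9°C, giving 10.48°C.
Net change vs windward start: 10.48 − 20.4 = -9.92°C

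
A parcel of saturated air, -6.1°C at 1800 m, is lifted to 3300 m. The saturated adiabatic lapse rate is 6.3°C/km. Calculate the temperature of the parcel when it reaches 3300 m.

1800–3300 m, saturated adiabatic: Δz = 1.5 km ⇒ ΔT = -9.45°C; T = -15.55°C

-15.55°C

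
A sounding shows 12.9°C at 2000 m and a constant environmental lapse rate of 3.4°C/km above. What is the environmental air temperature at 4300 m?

5.08°C

2000 → 4300 m (environmental, 3.4°C/km): ΔT = -3.4 × 2.3 = -7.82°C → T = 5.08°C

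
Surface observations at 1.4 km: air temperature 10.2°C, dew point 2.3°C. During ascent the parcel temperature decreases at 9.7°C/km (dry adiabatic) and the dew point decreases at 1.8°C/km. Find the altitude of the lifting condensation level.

2.4 km

T and T_d converge at 9.7 − 1.8 = 7.9°C per km
Height above start = (10.2 − 2.3) / 7.9 = 1 km
LCL altitude = 1400 m + 1000 m = 2400 m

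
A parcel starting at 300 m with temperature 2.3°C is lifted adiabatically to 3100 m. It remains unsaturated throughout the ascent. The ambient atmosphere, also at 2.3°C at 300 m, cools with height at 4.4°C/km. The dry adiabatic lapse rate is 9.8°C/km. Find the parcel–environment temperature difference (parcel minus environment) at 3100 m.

Parcel:
  From 300 m to 3100 m (dry): cools by 9.8 × 2.8 = 27.44°C, giving -25.14°C.
Environment:
  From 300 m to 3100 m (environment): cools by 4.4 × 2.8 = 12.32°C, giving -10.02°C.
T_parcel − T_env = -25.14 − (-10.02) = -15.12°C

-15.12°C (parcel cooler than environment)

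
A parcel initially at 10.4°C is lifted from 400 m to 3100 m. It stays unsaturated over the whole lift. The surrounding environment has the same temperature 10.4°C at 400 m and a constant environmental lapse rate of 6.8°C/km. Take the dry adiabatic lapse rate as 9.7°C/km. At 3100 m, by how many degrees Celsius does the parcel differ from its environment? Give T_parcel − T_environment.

Parcel:
  From 400 m to 3100 m (dry): cools by 9.7 × 2.7 = 26.19°C, giving -15.79°C.
Environment:
  From 400 m to 3100 m (environment): cools by 6.8 × 2.7 = 18.36°C, giving -7.96°C.
T_parcel − T_env = -15.79 − (-7.96) = -7.83°C

-7.83°C (parcel cooler than environment)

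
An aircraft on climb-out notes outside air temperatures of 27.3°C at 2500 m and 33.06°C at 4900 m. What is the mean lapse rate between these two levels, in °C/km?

Γ = −ΔT/Δz = (27.3 − 33.06) / (4900 − 2500) m
  = -5.76°C / 2.4 km = -2.4°C/km

-2.4°C/km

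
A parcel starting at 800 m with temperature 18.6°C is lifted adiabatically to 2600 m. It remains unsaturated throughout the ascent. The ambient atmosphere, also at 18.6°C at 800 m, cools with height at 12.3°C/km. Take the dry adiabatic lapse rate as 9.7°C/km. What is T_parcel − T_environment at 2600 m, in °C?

Parcel:
  From 800 m to 2600 m (dry): cools by 9.7 × 1.8 = 17.46°C, giving 1.14°C.
Environment:
  From 800 m to 2600 m (environment): cools by 12.3 × 1.8 = 22.14°C, giving -3.54°C.
T_parcel − T_env = 1.14 − (-3.54) = +4.68°C

+4.68°C (parcel warmer than environment)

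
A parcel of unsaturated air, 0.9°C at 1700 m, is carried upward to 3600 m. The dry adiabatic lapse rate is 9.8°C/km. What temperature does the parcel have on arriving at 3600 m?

-17.72°C

Dry adiabatic to 3600 m: -9.8 × 1.9 km = -18.62°C, so T = -17.72°C.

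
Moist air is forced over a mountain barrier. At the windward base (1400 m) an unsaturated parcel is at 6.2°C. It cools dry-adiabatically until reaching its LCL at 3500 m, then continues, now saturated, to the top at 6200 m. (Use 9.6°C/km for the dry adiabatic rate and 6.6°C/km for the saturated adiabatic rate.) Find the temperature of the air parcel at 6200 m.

1400 → 3500 m (dry, 9.6°C/km): ΔT = -9.6 × 2.1 = -20.16°C → T = -13.96°C
3500 → 6200 m (saturated, 6.6°C/km): ΔT = -6.6 × 2.7 = -17.82°C → T = -31.78°C

-31.78°C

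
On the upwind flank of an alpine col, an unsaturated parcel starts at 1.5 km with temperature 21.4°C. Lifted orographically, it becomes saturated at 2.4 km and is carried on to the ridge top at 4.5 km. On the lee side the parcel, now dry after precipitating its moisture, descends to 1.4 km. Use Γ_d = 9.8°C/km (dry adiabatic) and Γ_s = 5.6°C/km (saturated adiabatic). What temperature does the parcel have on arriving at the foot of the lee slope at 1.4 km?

31.2°C

From 1500 m to 2400 m (dry): cools by 9.8 × 0.9 = 8.82°C, giving 12.58°C.
From 2400 m to 4500 m (saturated): cools by 5.6 × 2.1 = 11.76°C, giving 0.82°C.
From 4500 m to 1400 m (dry descent): warms by 9.8 × 3.1 = 30.38°C, giving 31.2°C.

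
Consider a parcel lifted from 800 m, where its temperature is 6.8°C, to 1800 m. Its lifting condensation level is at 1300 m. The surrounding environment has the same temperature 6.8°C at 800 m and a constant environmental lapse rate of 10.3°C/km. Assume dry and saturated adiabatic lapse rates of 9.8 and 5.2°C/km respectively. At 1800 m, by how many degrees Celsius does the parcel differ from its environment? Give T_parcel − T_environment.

+2.8°C (parcel warmer than environment)

Parcel:
  From 800 m to 1300 m (dry): cools by 9.8 × 0.5 = 4.9°C, giving 1.9°C.
  From 1300 m to 1800 m (saturated): cools by 5.2 × 0.5 = 2.6°C, giving -0.7°C.
Environment:
  From 800 m to 1800 m (environment): cools by 10.3 × 1 = 10.3°C, giving -3.5°C.
T_parcel − T_env = -0.7 − (-3.5) = +2.8°C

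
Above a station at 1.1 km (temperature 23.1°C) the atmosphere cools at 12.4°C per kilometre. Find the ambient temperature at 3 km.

1100–3000 m, environmental: Δz = 1.9 km ⇒ ΔT = -23.56°C; T = -0.46°C

-0.46°C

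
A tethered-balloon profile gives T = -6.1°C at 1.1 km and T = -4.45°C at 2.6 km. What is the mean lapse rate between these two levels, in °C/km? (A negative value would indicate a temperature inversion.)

Γ = −ΔT/Δz = (-6.1 − (-4.45)) / (2600 − 1100) m
  = -1.65°C / 1.5 km = -1.1°C/km

-1.1°C/km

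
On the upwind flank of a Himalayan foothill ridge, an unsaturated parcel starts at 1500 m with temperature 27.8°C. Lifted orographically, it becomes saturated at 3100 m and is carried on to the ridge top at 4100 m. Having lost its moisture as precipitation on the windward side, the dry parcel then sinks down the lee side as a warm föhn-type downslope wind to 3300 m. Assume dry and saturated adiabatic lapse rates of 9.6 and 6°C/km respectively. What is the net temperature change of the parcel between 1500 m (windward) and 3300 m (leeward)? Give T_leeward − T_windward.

Dry to 3100 m: -9.6 × 1.6 km = -15.36°C, so T = 12.44°C.
Saturated to 4100 m: -6 × 1 km = -6°C, so T = 6.44°C.
Dry descent to 3300 m: +9.6 × 0.8 km = +7.68°C, so T = 14.12°C.
Net change vs windward start: 14.12 − 27.8 = -13.68°C

-13.68°C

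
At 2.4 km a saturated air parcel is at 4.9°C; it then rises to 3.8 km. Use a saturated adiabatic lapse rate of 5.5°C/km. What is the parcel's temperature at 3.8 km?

-2.8°C

2400 → 3800 m (saturated adiabatic, 5.5°C/km): ΔT = -5.5 × 1.4 = -7.7°C → T = -2.8°C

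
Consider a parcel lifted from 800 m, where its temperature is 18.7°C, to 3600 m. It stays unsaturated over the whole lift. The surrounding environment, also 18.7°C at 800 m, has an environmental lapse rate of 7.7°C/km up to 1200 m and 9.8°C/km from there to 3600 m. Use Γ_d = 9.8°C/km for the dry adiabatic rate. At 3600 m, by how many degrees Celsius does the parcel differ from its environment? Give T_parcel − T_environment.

Parcel:
  Dry to 3600 m: -9.8 × 2.8 km = -27.44°C, so T = -8.74°C.
Environment:
  Environment, lower layer to 1200 m: -7.7 × 0.4 km = -3.08°C, so T = 15.62°C.
  Environment, upper layer to 3600 m: -9.8 × 2.4 km = -23.52°C, so T = -7.9°C.
T_parcel − T_env = -8.74 − (-7.9) = -0.84°C

-0.84°C (parcel cooler than environment)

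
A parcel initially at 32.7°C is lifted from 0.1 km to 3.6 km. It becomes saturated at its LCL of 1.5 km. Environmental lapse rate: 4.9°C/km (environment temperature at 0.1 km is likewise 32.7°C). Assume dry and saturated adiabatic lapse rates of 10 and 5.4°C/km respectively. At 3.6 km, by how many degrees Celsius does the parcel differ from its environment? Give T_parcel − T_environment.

-8.19°C (parcel cooler than environment)

Parcel:
  Dry to 1500 m: -10 × 1.4 km = -14°C, so T = 18.7°C.
  Saturated to 3600 m: -5.4 × 2.1 km = -11.34°C, so T = 7.36°C.
Environment:
  Environment to 3600 m: -4.9 × 3.5 km = -17.15°C, so T = 15.55°C.
T_parcel − T_env = 7.36 − 15.55 = -8.19°C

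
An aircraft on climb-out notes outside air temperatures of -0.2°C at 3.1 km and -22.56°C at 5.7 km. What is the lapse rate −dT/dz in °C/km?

Γ = −ΔT/Δz = (-0.2 − (-22.56)) / (5700 − 3100) m
  = 22.36°C / 2.6 km = 8.6°C/km

8.6°C/km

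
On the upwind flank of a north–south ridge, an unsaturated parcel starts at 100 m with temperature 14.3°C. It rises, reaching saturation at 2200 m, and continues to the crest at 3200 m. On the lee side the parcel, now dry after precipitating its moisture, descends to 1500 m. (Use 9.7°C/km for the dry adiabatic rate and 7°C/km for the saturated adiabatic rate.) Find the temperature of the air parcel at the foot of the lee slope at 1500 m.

Dry to 2200 m: -9.7 × 2.1 km = -20.37°C, so T = -6.07°C.
Saturated to 3200 m: -7 × 1 km = -7°C, so T = -13.07°C.
Dry descent to 1500 m: +9.7 × 1.7 km = +16.49°C, so T = 3.42°C.

3.42°C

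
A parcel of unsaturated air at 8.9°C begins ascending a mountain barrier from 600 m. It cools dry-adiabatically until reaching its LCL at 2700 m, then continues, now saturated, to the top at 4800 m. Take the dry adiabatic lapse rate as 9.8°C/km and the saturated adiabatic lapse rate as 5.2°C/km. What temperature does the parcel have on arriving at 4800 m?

-22.6°C

600 → 2700 m (dry, 9.8°C/km): ΔT = -9.8 × 2.1 = -20.58°C → T = -11.68°C
2700 → 4800 m (saturated, 5.2°C/km): ΔT = -5.2 × 2.1 = -10.92°C → T = -22.6°C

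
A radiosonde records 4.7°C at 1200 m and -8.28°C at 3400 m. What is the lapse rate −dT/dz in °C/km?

Γ = −ΔT/Δz = (4.7 − (-8.28)) / (3400 − 1200) m
  = 12.98°C / 2.2 km = 5.9°C/km

5.9°C/km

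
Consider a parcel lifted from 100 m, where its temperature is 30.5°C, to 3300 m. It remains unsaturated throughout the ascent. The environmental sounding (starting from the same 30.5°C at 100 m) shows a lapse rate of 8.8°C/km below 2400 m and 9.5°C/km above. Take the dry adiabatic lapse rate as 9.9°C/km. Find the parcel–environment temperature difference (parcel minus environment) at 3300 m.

-2.89°C (parcel cooler than environment)

Parcel:
  100–3300 m, dry: Δz = 3.2 km ⇒ ΔT = -31.68°C; T = -1.18°C
Environment:
  100–2400 m, environment, lower layer: Δz = 2.3 km ⇒ ΔT = -20.24°C; T = 10.26°C
  2400–3300 m, environment, upper layer: Δz = 0.9 km ⇒ ΔT = -8.55°C; T = 1.71°C
T_parcel − T_env = -1.18 − 1.71 = -2.89°C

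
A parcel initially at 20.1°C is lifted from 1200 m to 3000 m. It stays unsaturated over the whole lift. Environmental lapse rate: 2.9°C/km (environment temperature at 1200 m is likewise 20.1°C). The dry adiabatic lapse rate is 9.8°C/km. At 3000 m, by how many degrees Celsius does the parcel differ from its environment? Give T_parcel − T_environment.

Parcel:
  Dry to 3000 m: -9.8 × 1.8 km = -17.64°C, so T = 2.46°C.
Environment:
  Environment to 3000 m: -2.9 × 1.8 km = -5.22°C, so T = 14.88°C.
T_parcel − T_env = 2.46 − 14.88 = -12.42°C

-12.42°C (parcel cooler than environment)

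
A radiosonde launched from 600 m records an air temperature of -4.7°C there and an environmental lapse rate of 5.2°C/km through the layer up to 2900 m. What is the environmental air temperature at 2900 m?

-16.66°C

600–2900 m, environmental: Δz = 2.3 km ⇒ ΔT = -11.96°C; T = -16.66°C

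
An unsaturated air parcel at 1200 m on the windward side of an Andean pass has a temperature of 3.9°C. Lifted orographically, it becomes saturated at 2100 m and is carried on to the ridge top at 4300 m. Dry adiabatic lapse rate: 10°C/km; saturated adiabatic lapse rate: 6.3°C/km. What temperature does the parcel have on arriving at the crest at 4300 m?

1200 → 2100 m (dry, 10°C/km): ΔT = -10 × 0.9 = -9°C → T = -5.1°C
2100 → 4300 m (saturated, 6.3°C/km): ΔT = -6.3 × 2.2 = -13.86°C → T = -18.96°C

-18.96°C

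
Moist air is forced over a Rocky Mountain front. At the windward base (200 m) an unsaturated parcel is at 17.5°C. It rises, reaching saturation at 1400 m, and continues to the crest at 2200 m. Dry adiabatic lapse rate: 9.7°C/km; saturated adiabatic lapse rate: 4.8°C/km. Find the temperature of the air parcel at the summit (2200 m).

From 200 m to 1400 m (dry): cools by 9.7 × 1.2 = 11.64°C, giving 5.86°C.
From 1400 m to 2200 m (saturated): cools by 4.8 × 0.8 = 3.84°C, giving 2.02°C.

2.02°C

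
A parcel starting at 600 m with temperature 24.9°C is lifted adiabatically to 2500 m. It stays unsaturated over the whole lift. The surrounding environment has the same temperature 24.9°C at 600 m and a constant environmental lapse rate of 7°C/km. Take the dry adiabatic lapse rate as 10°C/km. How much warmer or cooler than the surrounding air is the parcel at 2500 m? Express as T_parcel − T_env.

-5.7°C (parcel cooler than environment)

Parcel:
  600–2500 m, dry: Δz = 1.9 km ⇒ ΔT = -19°C; T = 5.9°C
Environment:
  600–2500 m, environment: Δz = 1.9 km ⇒ ΔT = -13.3°C; T = 11.6°C
T_parcel − T_env = 5.9 − 11.6 = -5.7°C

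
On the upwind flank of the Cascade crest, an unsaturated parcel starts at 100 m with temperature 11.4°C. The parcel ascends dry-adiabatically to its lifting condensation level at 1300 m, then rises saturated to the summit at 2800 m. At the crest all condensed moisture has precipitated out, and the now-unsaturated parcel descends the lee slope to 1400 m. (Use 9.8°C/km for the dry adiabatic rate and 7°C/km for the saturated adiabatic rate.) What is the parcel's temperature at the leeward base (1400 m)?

2.86°C

100 → 1300 m (dry, 9.8°C/km): ΔT = -9.8 × 1.2 = -11.76°C → T = -0.36°C
1300 → 2800 m (saturated, 7°C/km): ΔT = -7 × 1.5 = -10.5°C → T = -10.86°C
2800 → 1400 m (dry descent, 9.8°C/km): ΔT = +9.8 × 1.4 = +13.72°C → T = 2.86°C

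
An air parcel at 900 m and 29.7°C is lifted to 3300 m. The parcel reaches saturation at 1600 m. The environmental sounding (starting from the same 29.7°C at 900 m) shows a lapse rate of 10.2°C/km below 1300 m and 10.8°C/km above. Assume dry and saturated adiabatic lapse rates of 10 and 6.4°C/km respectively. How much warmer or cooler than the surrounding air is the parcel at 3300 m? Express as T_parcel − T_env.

+7.8°C (parcel warmer than environment)

Parcel:
  900 → 1600 m (dry, 10°C/km): ΔT = -10 × 0.7 = -7°C → T = 22.7°C
  1600 → 3300 m (saturated, 6.4°C/km): ΔT = -6.4 × 1.7 = -10.88°C → T = 11.82°C
Environment:
  900 → 1300 m (environment, lower layer, 10.2°C/km): ΔT = -10.2 × 0.4 = -4.08°C → T = 25.62°C
  1300 → 3300 m (environment, upper layer, 10.8°C/km): ΔT = -10.8 × 2 = -21.6°C → T = 4.02°C
T_parcel − T_env = 11.82 − 4.02 = +7.8°C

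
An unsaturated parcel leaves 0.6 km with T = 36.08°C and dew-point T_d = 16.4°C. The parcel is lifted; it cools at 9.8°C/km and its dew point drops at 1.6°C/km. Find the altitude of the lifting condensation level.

T and T_d converge at 9.8 − 1.6 = 8.2°C per km
Height above start = (36.08 − 16.4) / 8.2 = 2.4 km
LCL altitude = 600 m + 2400 m = 3000 m

3 km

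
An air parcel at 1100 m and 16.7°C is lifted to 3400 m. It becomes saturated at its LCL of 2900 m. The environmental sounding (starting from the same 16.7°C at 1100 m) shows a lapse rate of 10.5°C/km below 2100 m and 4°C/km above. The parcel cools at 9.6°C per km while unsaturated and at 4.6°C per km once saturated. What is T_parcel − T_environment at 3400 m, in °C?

Parcel:
  Dry to 2900 m: -9.6 × 1.8 km = -17.28°C, so T = -0.58°C.
  Saturated to 3400 m: -4.6 × 0.5 km = -2.3°C, so T = -2.88°C.
Environment:
  Environment, lower layer to 2100 m: -10.5 × 1 km = -10.5°C, so T = 6.2°C.
  Environment, upper layer to 3400 m: -4 × 1.3 km = -5.2°C, so T = 1°C.
T_parcel − T_env = -2.88 − 1 = -3.88°C

-3.88°C (parcel cooler than environment)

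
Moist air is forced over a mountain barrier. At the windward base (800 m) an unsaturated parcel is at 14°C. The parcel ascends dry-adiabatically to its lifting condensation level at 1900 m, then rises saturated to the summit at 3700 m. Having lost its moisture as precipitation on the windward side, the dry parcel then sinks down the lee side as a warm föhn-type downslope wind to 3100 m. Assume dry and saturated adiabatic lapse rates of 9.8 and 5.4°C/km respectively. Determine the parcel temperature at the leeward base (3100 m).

800–1900 m, dry: Δz = 1.1 km ⇒ ΔT = -10.78°C; T = 3.22°C
1900–3700 m, saturated: Δz = 1.8 km ⇒ ΔT = -9.72°C; T = -6.5°C
3700–3100 m, dry descent: Δz = 0.6 km ⇒ ΔT = +5.88°C; T = -0.62°C

-0.62°C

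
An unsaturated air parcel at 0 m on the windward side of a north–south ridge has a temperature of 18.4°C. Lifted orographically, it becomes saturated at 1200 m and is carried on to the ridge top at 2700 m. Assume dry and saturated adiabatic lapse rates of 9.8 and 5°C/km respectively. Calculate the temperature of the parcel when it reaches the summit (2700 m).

-0.86°C

Dry to 1200 m: -9.8 × 1.2 km = -11.76°C, so T = 6.64°C.
Saturated to 2700 m: -5 × 1.5 km = -7.5°C, so T = -0.86°C.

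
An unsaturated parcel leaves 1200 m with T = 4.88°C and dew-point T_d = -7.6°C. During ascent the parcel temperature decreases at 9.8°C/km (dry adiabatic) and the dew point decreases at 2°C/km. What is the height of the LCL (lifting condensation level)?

2800 m

T and T_d converge at 9.8 − 2 = 7.8°C per km
Height above start = (4.88 − (-7.6)) / 7.8 = 1.6 km
LCL altitude = 1200 m + 1600 m = 2800 m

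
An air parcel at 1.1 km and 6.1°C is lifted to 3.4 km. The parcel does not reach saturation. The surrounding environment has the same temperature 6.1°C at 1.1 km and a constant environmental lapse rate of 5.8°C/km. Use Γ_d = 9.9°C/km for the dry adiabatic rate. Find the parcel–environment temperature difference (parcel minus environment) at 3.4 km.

Parcel:
  1100 → 3400 m (dry, 9.9°C/km): ΔT = -9.9 × 2.3 = -22.77°C → T = -16.67°C
Environment:
  1100 → 3400 m (environment, 5.8°C/km): ΔT = -5.8 × 2.3 = -13.34°C → T = -7.24°C
T_parcel − T_env = -16.67 − (-7.24) = -9.43°C

-9.43°C (parcel cooler than environment)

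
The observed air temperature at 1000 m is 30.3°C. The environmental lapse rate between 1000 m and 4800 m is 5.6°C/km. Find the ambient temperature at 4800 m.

From 1000 m to 4800 m (environmental): cools by 5.6 × 3.8 = 21.28°C, giving 9.02°C.

9.02°C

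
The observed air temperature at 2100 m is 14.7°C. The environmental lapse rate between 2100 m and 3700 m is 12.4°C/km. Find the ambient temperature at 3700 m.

-5.14°C

2100 → 3700 m (environmental, 12.4°C/km): ΔT = -12.4 × 1.6 = -19.84°C → T = -5.14°C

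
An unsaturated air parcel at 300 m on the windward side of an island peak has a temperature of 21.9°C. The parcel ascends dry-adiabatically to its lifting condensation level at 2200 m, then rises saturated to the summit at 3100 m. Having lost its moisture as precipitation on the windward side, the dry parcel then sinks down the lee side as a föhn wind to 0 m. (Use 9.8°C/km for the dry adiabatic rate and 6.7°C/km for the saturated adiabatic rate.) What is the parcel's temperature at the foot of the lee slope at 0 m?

27.63°C

From 300 m to 2200 m (dry): cools by 9.8 × 1.9 = 18.62°C, giving 3.28°C.
From 2200 m to 3100 m (saturated): cools by 6.7 × 0.9 = 6.03°C, giving -2.75°C.
From 3100 m to 0 m (dry descent): warms by 9.8 × 3.1 = 30.38°C, giving 27.63°C.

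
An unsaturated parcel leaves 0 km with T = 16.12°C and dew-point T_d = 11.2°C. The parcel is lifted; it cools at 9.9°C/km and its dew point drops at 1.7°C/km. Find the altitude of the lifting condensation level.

T and T_d converge at 9.9 − 1.7 = 8.2°C per km
Height above start = (16.12 − 11.2) / 8.2 = 0.6 km
LCL altitude = 0 m + 600 m = 600 m

0.6 km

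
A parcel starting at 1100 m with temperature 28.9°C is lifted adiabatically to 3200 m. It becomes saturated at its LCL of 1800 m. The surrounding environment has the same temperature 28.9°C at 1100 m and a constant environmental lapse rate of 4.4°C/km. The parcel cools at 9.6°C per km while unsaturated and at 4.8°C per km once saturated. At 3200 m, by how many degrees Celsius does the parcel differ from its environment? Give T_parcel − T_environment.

-4.2°C (parcel cooler than environment)

Parcel:
  1100–1800 m, dry: Δz = 0.7 km ⇒ ΔT = -6.72°C; T = 22.18°C
  1800–3200 m, saturated: Δz = 1.4 km ⇒ ΔT = -6.72°C; T = 15.46°C
Environment:
  1100–3200 m, environment: Δz = 2.1 km ⇒ ΔT = -9.24°C; T = 19.66°C
T_parcel − T_env = 15.46 − 19.66 = -4.2°C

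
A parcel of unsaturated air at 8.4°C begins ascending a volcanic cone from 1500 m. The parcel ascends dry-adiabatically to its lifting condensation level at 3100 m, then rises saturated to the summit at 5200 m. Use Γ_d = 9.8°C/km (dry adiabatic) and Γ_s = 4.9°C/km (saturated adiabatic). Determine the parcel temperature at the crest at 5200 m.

-17.57°C

From 1500 m to 3100 m (dry): cools by 9.8 × 1.6 = 15.68°C, giving -7.28°C.
From 3100 m to 5200 m (saturated): cools by 4.9 × 2.1 = 10.29°C, giving -17.57°C.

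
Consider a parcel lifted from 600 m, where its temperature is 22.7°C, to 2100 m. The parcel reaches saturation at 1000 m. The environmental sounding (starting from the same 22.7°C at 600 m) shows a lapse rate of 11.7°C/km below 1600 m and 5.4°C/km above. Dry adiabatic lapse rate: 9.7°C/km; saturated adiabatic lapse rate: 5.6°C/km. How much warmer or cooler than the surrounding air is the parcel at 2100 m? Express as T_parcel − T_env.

+4.36°C (parcel warmer than environment)

Parcel:
  600–1000 m, dry: Δz = 0.4 km ⇒ ΔT = -3.88°C; T = 18.82°C
  1000–2100 m, saturated: Δz = 1.1 km ⇒ ΔT = -6.16°C; T = 12.66°C
Environment:
  600–1600 m, environment, lower layer: Δz = 1 km ⇒ ΔT = -11.7°C; T = 11°C
  1600–2100 m, environment, upper layer: Δz = 0.5 km ⇒ ΔT = -2.7°C; T = 8.3°C
T_parcel − T_env = 12.66 − 8.3 = +4.36°C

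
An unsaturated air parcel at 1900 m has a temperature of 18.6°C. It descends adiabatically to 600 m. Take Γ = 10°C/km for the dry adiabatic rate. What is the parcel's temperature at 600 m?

1900 → 600 m (dry adiabatic, 10°C/km): ΔT = +10 × 1.3 = +13°C → T = 31.6°C

31.6°C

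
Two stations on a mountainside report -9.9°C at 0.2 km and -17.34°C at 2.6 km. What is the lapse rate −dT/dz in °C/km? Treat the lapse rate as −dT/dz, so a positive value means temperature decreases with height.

Γ = −ΔT/Δz = (-9.9 − (-17.34)) / (2600 − 200) m
  = 7.44°C / 2.4 km = 3.1°C/km

3.1°C/km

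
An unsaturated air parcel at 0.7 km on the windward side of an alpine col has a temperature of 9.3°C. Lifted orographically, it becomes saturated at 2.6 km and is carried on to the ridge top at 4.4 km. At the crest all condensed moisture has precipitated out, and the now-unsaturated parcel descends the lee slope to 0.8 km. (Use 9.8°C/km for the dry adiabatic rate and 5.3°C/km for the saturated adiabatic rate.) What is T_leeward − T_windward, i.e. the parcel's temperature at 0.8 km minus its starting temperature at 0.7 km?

+7.12°C

700–2600 m, dry: Δz = 1.9 km ⇒ ΔT = -18.62°C; T = -9.32°C
2600–4400 m, saturated: Δz = 1.8 km ⇒ ΔT = -9.54°C; T = -18.86°C
4400–800 m, dry descent: Δz = 3.6 km ⇒ ΔT = +35.28°C; T = 16.42°C
Net change vs windward start: 16.42 − 9.3 = +7.12°C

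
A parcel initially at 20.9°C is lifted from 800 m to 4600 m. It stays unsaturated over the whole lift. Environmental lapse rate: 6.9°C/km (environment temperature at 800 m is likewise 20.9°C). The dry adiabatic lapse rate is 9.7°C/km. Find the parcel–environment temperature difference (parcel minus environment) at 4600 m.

-10.64°C (parcel cooler than environment)

Parcel:
  From 800 m to 4600 m (dry): cools by 9.7 × 3.8 = 36.86°C, giving -15.96°C.
Environment:
  From 800 m to 4600 m (environment): cools by 6.9 × 3.8 = 26.22°C, giving -5.32°C.
T_parcel − T_env = -15.96 − (-5.32) = -10.64°C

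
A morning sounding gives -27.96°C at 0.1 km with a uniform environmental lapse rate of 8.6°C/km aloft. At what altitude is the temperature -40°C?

1.5 km

Height above start = (-27.96 − (-40)) / 8.6 = 1.4 km
Altitude = 100 m + 1400 m = 1500 m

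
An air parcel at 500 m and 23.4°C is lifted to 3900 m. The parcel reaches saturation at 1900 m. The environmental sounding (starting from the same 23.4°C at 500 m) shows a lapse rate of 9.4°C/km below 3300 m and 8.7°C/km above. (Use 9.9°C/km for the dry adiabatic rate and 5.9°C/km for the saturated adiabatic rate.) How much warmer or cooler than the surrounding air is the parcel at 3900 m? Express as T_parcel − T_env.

+5.88°C (parcel warmer than environment)

Parcel:
  500 → 1900 m (dry, 9.9°C/km): ΔT = -9.9 × 1.4 = -13.86°C → T = 9.54°C
  1900 → 3900 m (saturated, 5.9°C/km): ΔT = -5.9 × 2 = -11.8°C → T = -2.26°C
Environment:
  500 → 3300 m (environment, lower layer, 9.4°C/km): ΔT = -9.4 × 2.8 = -26.32°C → T = -2.92°C
  3300 → 3900 m (environment, upper layer, 8.7°C/km): ΔT = -8.7 × 0.6 = -5.22°C → T = -8.14°C
T_parcel − T_env = -2.26 − (-8.14) = +5.88°C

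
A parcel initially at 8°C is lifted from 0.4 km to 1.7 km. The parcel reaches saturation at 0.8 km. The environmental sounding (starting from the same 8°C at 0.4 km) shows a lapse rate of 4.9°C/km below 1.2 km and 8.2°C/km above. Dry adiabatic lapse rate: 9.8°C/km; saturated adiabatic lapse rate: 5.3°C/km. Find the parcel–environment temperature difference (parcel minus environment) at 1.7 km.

Parcel:
  From 400 m to 800 m (dry): cools by 9.8 × 0.4 = 3.92°C, giving 4.08°C.
  From 800 m to 1700 m (saturated): cools by 5.3 × 0.9 = 4.77°C, giving -0.69°C.
Environment:
  From 400 m to 1200 m (environment, lower layer): cools by 4.9 × 0.8 = 3.92°C, giving 4.08°C.
  From 1200 m to 1700 m (environment, upper layer): cools by 8.2 × 0.5 = 4.1°C, giving -0.02°C.
T_parcel − T_env = -0.69 − (-0.02) = -0.67°C

-0.67°C (parcel cooler than environment)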